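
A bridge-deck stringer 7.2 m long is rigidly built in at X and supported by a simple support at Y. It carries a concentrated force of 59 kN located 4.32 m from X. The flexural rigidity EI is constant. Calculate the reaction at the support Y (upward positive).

Release the roller at Y. Primary structure: cantilever fixed at X.
Free-end deflection of the primary structure under the applied loading (downward +):
  point load 59 at a = 4.32: Pa²(3L − a)/(6EI) = 3171/EI
Tip deflection under a unit load at Y: L³/(3EI) = 124.4/EI.
Compatibility at Y: δ_0 − R_Y·δ_{YY} = 0, so R_Y = 3171/124.4 = 25.49 kN.

R_Y = 25.49 kN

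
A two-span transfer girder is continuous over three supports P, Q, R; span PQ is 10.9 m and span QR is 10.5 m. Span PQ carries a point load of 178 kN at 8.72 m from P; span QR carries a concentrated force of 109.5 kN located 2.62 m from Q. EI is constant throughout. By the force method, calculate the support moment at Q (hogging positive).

M_Q = 234.8 kN·m

Take M_Q as the redundant. Released structure: two simple spans PQ and QR with a hinge at Q.
Rotations at Q on the released spans (each span's end-slope, ×1/EI):
  span PQ: point load 178 at a = 8.72: Pab(L + a)/(6LEI) = 1015/EI
  span QR: point load 109.5 at a = 2.62: Pab(L + b)/(6LEI) = 659.5/EI
  relative rotation θ_0 = (1015 + 659.5)/EI = 1675/EI
A unit hogging moment at Q produces rotation L₁/(3EI) + L₂/(3EI) = 7.133/EI.
Compatibility: M_Q·(L₁+L₂)/(3EI) = θ_0, giving M_Q = 234.8 kN·m (hogging).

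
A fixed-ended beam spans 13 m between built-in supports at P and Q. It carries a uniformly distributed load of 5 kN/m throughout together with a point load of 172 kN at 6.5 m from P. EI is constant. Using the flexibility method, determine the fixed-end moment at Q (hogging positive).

M_Q = 349.9 kN·m

Take the two fixed-end moments M_P, M_Q as redundants; the released structure is the simple span PQ.
On the primary (simply-supported) span, the end slopes from the loading are:
  at P: UDL 5: wL³/(24EI) = 457.7/EI
  at Q: UDL 5: wL³/(24EI) = 457.7/EI
  at P: point load 172 at a = 6.5: Pab(L + b)/(6LEI) = 1817/EI
  at Q: point load 172 at a = 6.5: Pab(L + a)/(6LEI) = 1817/EI
  θ_P0 = 2274/EI,  θ_Q0 = 2274/EI
Flexibility coefficients: a unit moment at one end gives L/(3EI) there and L/(6EI) at the far end, so f₁₁ = f₂₂ = 4.333/EI and f₁₂ = f₂₁ = 2.167/EI.
Compatibility — zero rotation at each built-in end:
  4.333 M_P + 2.167 M_Q = 2274
  2.167 M_P + 4.333 M_Q = 2274
Solving the pair gives M_P = 349.9 kN·m and M_Q = 349.9 kN·m (hogging).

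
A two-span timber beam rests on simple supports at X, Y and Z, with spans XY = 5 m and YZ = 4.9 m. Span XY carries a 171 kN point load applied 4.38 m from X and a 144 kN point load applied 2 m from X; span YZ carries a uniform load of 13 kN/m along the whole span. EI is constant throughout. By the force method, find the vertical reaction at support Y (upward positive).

Release continuity at Y by inserting a hinge; the redundant is the internal moment M_Y. The primary structure is two simply-supported spans XY and YZ.
End slopes at the hinge Y, treating each span as simply supported:
  span XY: point load 171 at a = 4.38: Pab(L + a)/(6LEI) = 145.2/EI
  span XY: point load 144 at a = 2: Pab(L + a)/(6LEI) = 201.6/EI
  span YZ: UDL 13: wL³/(24EI) = 63.73/EI
  relative rotation θ_0 = (346.8 + 63.73)/EI = 410.5/EI
A unit hogging moment at Y produces rotation L₁/(3EI) + L₂/(3EI) = 3.3/EI.
Slope continuity at Y: θ_0 = M_Y·3.3/EI, so M_Y = 410.5/3.3 = 124.4 kN·m (hogging).
Span XY, ΣM about X with M_Y applied at Y: R_Y^{XY}·5 = 1037 + 124.4, so R_Y^{XY} = 232.3 kN and R_X = 315 − 232.3 = 82.72 kN.
Span YZ, ΣM about Z: R_Y^{YZ}·4.9 = 156.1 + 124.4, so R_Y^{YZ} = 57.24 kN and R_Z = 63.7 − 57.24 = 6.462 kN.
R_Y = 232.3 + 57.24 = 289.5 kN.

R_Y = 289.5 kN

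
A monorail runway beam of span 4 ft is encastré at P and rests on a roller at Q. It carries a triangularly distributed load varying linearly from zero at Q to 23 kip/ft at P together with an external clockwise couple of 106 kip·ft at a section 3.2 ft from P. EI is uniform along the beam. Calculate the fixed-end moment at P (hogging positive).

M_P = -22.11 kip·ft

Choose R_Q as the redundant. The primary structure is the cantilever fixed at P.
Free-end deflection of the primary structure under the applied loading (downward +):
  triangular load, peak 23 at the fixed end: w₀L⁴/(30EI) = 196.3/EI
  clockwise couple 106 at a = 3.2: M₀a(2L − a)/(2EI) = 814.1/EI
  δ_0 = 1010/EI
Flexibility coefficient — unit upward force at Q: δ_{QQ} = L³/(3EI) = 21.33/EI.
The prop prevents deflection at Q: R_Q = δ_0/δ_{QQ} = 1010/21.33 = 47.36 kip.
Moment equilibrium about P: M_P = Σ(load moments about P) − R_Q·L = 167.3 − 47.36×4 = -22.11 kip·ft.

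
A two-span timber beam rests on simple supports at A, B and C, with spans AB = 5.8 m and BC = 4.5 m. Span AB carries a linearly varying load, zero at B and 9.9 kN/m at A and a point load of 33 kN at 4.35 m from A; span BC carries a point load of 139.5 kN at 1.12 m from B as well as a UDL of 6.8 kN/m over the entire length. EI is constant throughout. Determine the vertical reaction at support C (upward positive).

Release continuity at B by inserting a hinge; the redundant is the internal moment M_B. The primary structure is two simply-supported spans AB and BC.
Rotations at B on the released spans (each span's end-slope, ×1/EI):
  span AB: triangular load, peak 9.9: 7w₀L³/(360EI) = 37.56/EI
  span AB: point load 33 at a = 4.35: Pab(L + a)/(6LEI) = 60.71/EI
  span BC: point load 139.5 at a = 1.12: Pab(L + b)/(6LEI) = 154.1/EI
  span BC: UDL 6.8: wL³/(24EI) = 25.82/EI
  relative rotation θ_0 = (98.27 + 179.9)/EI = 278.2/EI
A unit hogging moment at B produces rotation L₁/(3EI) + L₂/(3EI) = 3.433/EI.
Slope continuity at B: θ_0 = M_B·3.433/EI, so M_B = 278.2/3.433 = 81.03 kN·m (hogging).
Span BC, ΣM about C: R_B^{BC}·4.5 = 540.4 + 81.03, so R_B^{BC} = 138.1 kN and R_C = 170.1 − 138.1 = 32.01 kN.

R_C = 32.01 kN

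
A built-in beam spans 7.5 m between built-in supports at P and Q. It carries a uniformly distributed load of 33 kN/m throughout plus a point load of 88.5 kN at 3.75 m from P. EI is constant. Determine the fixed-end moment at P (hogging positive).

Take the two fixed-end moments M_P, M_Q as redundants; the released structure is the simple span PQ.
On the primary (simply-supported) span, the end slopes from the loading are:
  at P: UDL 33: wL³/(24EI) = 580.1/EI
  at Q: UDL 33: wL³/(24EI) = 580.1/EI
  at P: point load 88.5 at a = 3.75: Pab(L + b)/(6LEI) = 311.1/EI
  at Q: point load 88.5 at a = 3.75: Pab(L + a)/(6LEI) = 311.1/EI
  θ_P0 = 891.2/EI,  θ_Q0 = 891.2/EI
Flexibility coefficients: a unit moment at one end gives L/(3EI) there and L/(6EI) at the far end, so f₁₁ = f₂₂ = 2.5/EI and f₁₂ = f₂₁ = 1.25/EI.
Compatibility — zero rotation at each built-in end:
  2.5 M_P + 1.25 M_Q = 891.2
  1.25 M_P + 2.5 M_Q = 891.2
Solving the pair gives M_P = 237.7 kN·m and M_Q = 237.7 kN·m (hogging).

M_P = 237.7 kN·m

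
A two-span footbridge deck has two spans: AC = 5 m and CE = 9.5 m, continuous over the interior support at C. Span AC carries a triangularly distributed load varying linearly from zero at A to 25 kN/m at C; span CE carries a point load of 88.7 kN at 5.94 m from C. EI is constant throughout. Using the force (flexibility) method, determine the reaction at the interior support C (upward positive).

R_C = 106.4 kN

Take M_C as the redundant. Released structure: two simple spans AC and CE with a hinge at C.
Rotations at C on the released spans (each span's end-slope, ×1/EI):
  span AC: triangular load, peak 25: w₀L³/(45EI) = 69.44/EI
  span CE: point load 88.7 at a = 5.94: Pab(L + b)/(6LEI) = 429.8/EI
  relative rotation θ_0 = (69.44 + 429.8)/EI = 499.2/EI
A unit hogging moment at C produces rotation L₁/(3EI) + L₂/(3EI) = 4.833/EI.
Slope continuity at C: θ_0 = M_C·4.833/EI, so M_C = 499.2/4.833 = 103.3 kN·m (hogging).
Span AC, ΣM about A with M_C applied at C: R_C^{AC}·5 = 208.3 + 103.3, so R_C^{AC} = 62.32 kN and R_A = 62.5 − 62.32 = 0.1765 kN.
Span CE, ΣM about E: R_C^{CE}·9.5 = 315.8 + 103.3, so R_C^{CE} = 44.11 kN and R_E = 88.7 − 44.11 = 44.59 kN.
R_C = 62.32 + 44.11 = 106.4 kN.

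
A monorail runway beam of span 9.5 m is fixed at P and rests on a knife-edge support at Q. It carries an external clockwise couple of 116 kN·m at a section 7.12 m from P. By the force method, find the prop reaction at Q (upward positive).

Take the reaction at Q as the redundant and release it; the primary structure is a cantilever fixed at P.
Primary-structure tip deflection at Q by superposition:
  clockwise couple 116 at a = 7.12: M₀a(2L − a)/(2EI) = 4906/EI
Flexibility coefficient — unit upward force at Q: δ_{QQ} = L³/(3EI) = 285.8/EI.
Compatibility at Q: δ_0 − R_Q·δ_{QQ} = 0, so R_Q = 4906/285.8 = 17.17 kN.

R_Q = 17.17 kN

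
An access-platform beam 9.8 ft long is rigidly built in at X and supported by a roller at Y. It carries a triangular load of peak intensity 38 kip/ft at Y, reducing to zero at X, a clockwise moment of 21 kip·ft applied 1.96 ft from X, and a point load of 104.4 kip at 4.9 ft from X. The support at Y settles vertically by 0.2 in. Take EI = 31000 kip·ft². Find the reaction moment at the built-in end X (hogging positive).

M_X = 430.5 kip·ft

Choose R_Y as the redundant. The primary structure is the cantilever fixed at X.
Free-end deflection of the primary structure under the applied loading (downward +):
  triangular load, peak 38 at the free end: 11w₀L⁴/(120EI) = 32129/EI
  clockwise couple 21 at a = 1.96: M₀a(2L − a)/(2EI) = 363/EI
  point load 104.4 at a = 4.9: Pa²(3L − a)/(6EI) = 10235/EI
  δ_0 = 42728/EI
Flexibility coefficient — unit upward force at Y: δ_{YY} = L³/(3EI) = 313.7/EI.
With EI = 31000 kip·ft²: δ_0 = 1.3783 ft and δ_{YY} = 0.01012 ft/kip.
Compatibility — the beam at Y must follow the support down by 0.01667 ft: δ_0 − R_Y·δ_{YY} = 0.01667, so R_Y = (1.3783 − 0.01667)/0.01012 = 134.5 kip.
Moment equilibrium about X: M_X = Σ(load moments about X) − R_Y·L = 1749 − 134.5×9.8 = 430.5 kip·ft.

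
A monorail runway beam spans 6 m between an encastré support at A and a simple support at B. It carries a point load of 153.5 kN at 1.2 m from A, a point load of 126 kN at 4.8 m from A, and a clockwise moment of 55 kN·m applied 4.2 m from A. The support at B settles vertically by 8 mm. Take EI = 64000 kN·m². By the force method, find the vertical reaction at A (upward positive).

Release the roller at B. Primary structure: cantilever fixed at A.
Primary-structure tip deflection at B by superposition:
  point load 153.5 at a = 1.2: Pa²(3L − a)/(6EI) = 618.9/EI
  point load 126 at a = 4.8: Pa²(3L − a)/(6EI) = 6387/EI
  clockwise couple 55 at a = 4.2: M₀a(2L − a)/(2EI) = 900.9/EI
  δ_0 = 7906/EI
Tip deflection under a unit load at B: L³/(3EI) = 72/EI.
With EI = 64000 kN·m²: δ_0 = 0.12354 m and δ_{BB} = 0.001125 m/kN.
Compatibility — the beam at B must follow the support down by 0.008 m: δ_0 − R_B·δ_{BB} = 0.008, so R_B = (0.12354 − 0.008)/0.001125 = 102.7 kN.
Vertical equilibrium: R_A = ΣP − R_B = 279.5 − 102.7 = 176.8 kN.

R_A = 176.8 kN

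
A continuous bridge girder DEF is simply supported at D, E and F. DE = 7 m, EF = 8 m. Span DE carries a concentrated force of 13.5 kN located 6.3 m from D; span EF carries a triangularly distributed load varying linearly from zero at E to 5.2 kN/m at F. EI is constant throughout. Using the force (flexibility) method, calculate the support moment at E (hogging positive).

Release continuity at E by inserting a hinge; the redundant is the internal moment M_E. The primary structure is two simply-supported spans DE and EF.
End slopes at the hinge E, treating each span as simply supported:
  span DE: point load 13.5 at a = 6.3: Pab(L + a)/(6LEI) = 18.85/EI
  span EF: triangular load, peak 5.2: 7w₀L³/(360EI) = 51.77/EI
  relative rotation θ_0 = (18.85 + 51.77)/EI = 70.62/EI
A unit hogging moment at E produces rotation L₁/(3EI) + L₂/(3EI) = 5/EI.
Compatibility: M_E·(L₁+L₂)/(3EI) = θ_0, giving M_E = 14.12 kN·m (hogging).

M_E = 14.12 kN·m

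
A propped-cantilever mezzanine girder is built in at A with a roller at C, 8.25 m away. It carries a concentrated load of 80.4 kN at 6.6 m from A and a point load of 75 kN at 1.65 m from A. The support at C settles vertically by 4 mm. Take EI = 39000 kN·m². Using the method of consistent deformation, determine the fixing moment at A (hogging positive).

M_A = 159.7 kN·m

Take the reaction at C as the redundant and release it; the primary structure is a cantilever fixed at A.
Free-end deflection of the primary structure under the applied loading (downward +):
  point load 80.4 at a = 6.6: Pa²(3L − a)/(6EI) = 10594/EI
  point load 75 at a = 1.65: Pa²(3L − a)/(6EI) = 786.1/EI
  δ_0 = 11380/EI
Tip deflection under a unit load at C: L³/(3EI) = 187.2/EI.
With EI = 39000 kN·m²: δ_0 = 0.2918 m and δ_{CC} = 0.004799 m/kN.
Compatibility — the beam at C must follow the support down by 0.004 m: δ_0 − R_C·δ_{CC} = 0.004, so R_C = (0.2918 − 0.004)/0.004799 = 59.97 kN.
Moment equilibrium about A: M_A = Σ(load moments about A) − R_C·L = 654.4 − 59.97×8.25 = 159.7 kN·m.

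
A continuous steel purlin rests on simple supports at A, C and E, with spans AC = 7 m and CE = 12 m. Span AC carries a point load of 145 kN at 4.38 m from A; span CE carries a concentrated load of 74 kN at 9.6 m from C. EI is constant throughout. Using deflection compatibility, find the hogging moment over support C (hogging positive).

Release continuity at C by inserting a hinge; the redundant is the internal moment M_C. The primary structure is two simply-supported spans AC and CE.
Rotations at C on the released spans (each span's end-slope, ×1/EI):
  span AC: point load 145 at a = 4.38: Pab(L + a)/(6LEI) = 450.9/EI
  span CE: point load 74 at a = 9.6: Pab(L + b)/(6LEI) = 341/EI
  relative rotation θ_0 = (450.9 + 341)/EI = 791.8/EI
A unit hogging moment at C produces rotation L₁/(3EI) + L₂/(3EI) = 6.333/EI.
Compatibility: M_C·(L₁+L₂)/(3EI) = θ_0, giving M_C = 125 kN·m (hogging).

M_C = 125 kN·m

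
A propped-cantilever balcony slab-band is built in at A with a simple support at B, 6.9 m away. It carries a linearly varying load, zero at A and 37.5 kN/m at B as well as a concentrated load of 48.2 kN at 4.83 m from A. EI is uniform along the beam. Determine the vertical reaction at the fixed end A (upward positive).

R_A = 79.26 kN

Choose R_B as the redundant. The primary structure is the cantilever fixed at A.
Deflection at B on the released cantilever, summing each load's contribution:
  triangular load, peak 37.5 at the free end: 11w₀L⁴/(120EI) = 7792/EI
  point load 48.2 at a = 4.83: Pa²(3L − a)/(6EI) = 2974/EI
  δ_0 = 10766/EI
Flexibility coefficient — unit upward force at B: δ_{BB} = L³/(3EI) = 109.5/EI.
Compatibility at B: δ_0 − R_B·δ_{BB} = 0, so R_B = 10766/109.5 = 98.32 kN.
Vertical equilibrium: R_A = ΣP − R_B = 177.6 − 98.32 = 79.26 kN.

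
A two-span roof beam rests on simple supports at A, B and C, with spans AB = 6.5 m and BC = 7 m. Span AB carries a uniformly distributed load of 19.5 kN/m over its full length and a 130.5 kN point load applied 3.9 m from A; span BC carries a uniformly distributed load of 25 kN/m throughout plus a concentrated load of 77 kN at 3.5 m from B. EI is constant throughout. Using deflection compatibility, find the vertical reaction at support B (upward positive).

Take M_B as the redundant. Released structure: two simple spans AB and BC with a hinge at B.
Rotations at B on the released spans (each span's end-slope, ×1/EI):
  span AB: UDL 19.5: wL³/(24EI) = 223.1/EI
  span AB: point load 130.5 at a = 3.9: Pab(L + a)/(6LEI) = 352.9/EI
  span BC: UDL 25: wL³/(24EI) = 357.3/EI
  span BC: point load 77 at a = 3.5: Pab(L + b)/(6LEI) = 235.8/EI
  relative rotation θ_0 = (576 + 593.1)/EI = 1169/EI
A unit hogging moment at B produces rotation L₁/(3EI) + L₂/(3EI) = 4.5/EI.
Slope continuity at B: θ_0 = M_B·4.5/EI, so M_B = 1169/4.5 = 259.8 kN·m (hogging).
Span AB, ΣM about A with M_B applied at B: R_B^{AB}·6.5 = 920.9 + 259.8, so R_B^{AB} = 181.6 kN and R_A = 257.2 − 181.6 = 75.61 kN.
Span BC, ΣM about C: R_B^{BC}·7 = 882 + 259.8, so R_B^{BC} = 163.1 kN and R_C = 252 − 163.1 = 88.89 kN.
R_B = 181.6 + 163.1 = 344.8 kN.

R_B = 344.8 kN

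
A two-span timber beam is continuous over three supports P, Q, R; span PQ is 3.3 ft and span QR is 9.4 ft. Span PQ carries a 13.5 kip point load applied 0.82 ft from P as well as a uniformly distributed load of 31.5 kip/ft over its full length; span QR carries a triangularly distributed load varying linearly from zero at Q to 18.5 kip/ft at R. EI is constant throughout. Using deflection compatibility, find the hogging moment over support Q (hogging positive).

M_Q = 83.07 kip·ft

Release continuity at Q by inserting a hinge; the redundant is the internal moment M_Q. The primary structure is two simply-supported spans PQ and QR.
Discontinuity in slope at Q on the released structure — sum the simple-span end rotations:
  span PQ: point load 13.5 at a = 0.82: Pab(L + a)/(6LEI) = 5.713/EI
  span PQ: UDL 31.5: wL³/(24EI) = 47.17/EI
  span QR: triangular load, peak 18.5: 7w₀L³/(360EI) = 298.8/EI
  relative rotation θ_0 = (52.88 + 298.8)/EI = 351.7/EI
A unit hogging moment at Q produces rotation L₁/(3EI) + L₂/(3EI) = 4.233/EI.
Slope continuity at Q: θ_0 = M_Q·4.233/EI, so M_Q = 351.7/4.233 = 83.07 kip·ft (hogging).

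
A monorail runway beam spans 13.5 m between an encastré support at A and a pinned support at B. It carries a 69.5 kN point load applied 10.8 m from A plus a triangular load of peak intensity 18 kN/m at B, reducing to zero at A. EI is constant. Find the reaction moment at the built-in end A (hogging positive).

M_A = 281.4 kN·m

Remove the prop at B; the released (primary) structure is a cantilever built in at A.
Deflection at B on the released cantilever, summing each load's contribution:
  point load 69.5 at a = 10.8: Pa²(3L − a)/(6EI) = 40127/EI
  triangular load, peak 18 at the free end: 11w₀L⁴/(120EI) = 54805/EI
  δ_0 = 94932/EI
Flexibility coefficient — unit upward force at B: δ_{BB} = L³/(3EI) = 820.1/EI.
Compatibility at B: δ_0 − R_B·δ_{BB} = 0, so R_B = 94932/820.1 = 115.8 kN.
Moment equilibrium about A: M_A = Σ(load moments about A) − R_B·L = 1844 − 115.8×13.5 = 281.4 kN·m.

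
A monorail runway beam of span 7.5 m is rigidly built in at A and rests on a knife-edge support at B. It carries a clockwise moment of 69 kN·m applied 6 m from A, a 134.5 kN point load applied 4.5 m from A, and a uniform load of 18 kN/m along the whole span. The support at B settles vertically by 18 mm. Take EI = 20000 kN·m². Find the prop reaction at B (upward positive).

R_B = 119.4 kN

Remove the prop at B; the released (primary) structure is a cantilever built in at A.
Free-end deflection of the primary structure under the applied loading (downward +):
  clockwise couple 69 at a = 6: M₀a(2L − a)/(2EI) = 1863/EI
  point load 134.5 at a = 4.5: Pa²(3L − a)/(6EI) = 8171/EI
  UDL 18: wL⁴/(8EI) = 7119/EI
  δ_0 = 17153/EI
Flexibility coefficient — unit upward force at B: δ_{BB} = L³/(3EI) = 140.6/EI.
With EI = 20000 kN·m²: δ_0 = 0.85765 m and δ_{BB} = 0.007031 m/kN.
Compatibility — the beam at B must follow the support down by 0.018 m: δ_0 − R_B·δ_{BB} = 0.018, so R_B = (0.85765 − 0.018)/0.007031 = 119.4 kN.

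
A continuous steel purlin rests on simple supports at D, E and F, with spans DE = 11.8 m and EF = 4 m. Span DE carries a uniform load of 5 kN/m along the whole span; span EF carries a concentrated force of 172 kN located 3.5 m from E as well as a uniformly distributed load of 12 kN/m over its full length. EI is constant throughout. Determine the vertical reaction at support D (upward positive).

R_D = 22.57 kN

Take M_E as the redundant. Released structure: two simple spans DE and EF with a hinge at E.
Rotations at E on the released spans (each span's end-slope, ×1/EI):
  span DE: UDL 5: wL³/(24EI) = 342.3/EI
  span EF: point load 172 at a = 3.5: Pab(L + b)/(6LEI) = 56.44/EI
  span EF: UDL 12: wL³/(24EI) = 32/EI
  relative rotation θ_0 = (342.3 + 88.44)/EI = 430.7/EI
A unit hogging moment at E produces rotation L₁/(3EI) + L₂/(3EI) = 5.267/EI.
Compatibility: M_E·(L₁+L₂)/(3EI) = θ_0, giving M_E = 81.79 kN·m (hogging).
Span DE, ΣM about D with M_E applied at E: R_E^{DE}·11.8 = 348.1 + 81.79, so R_E^{DE} = 36.43 kN and R_D = 59 − 36.43 = 22.57 kN.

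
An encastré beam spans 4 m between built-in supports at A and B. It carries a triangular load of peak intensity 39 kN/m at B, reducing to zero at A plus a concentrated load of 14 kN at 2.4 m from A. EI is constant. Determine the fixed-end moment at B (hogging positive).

M_B = 39.26 kN·m

Release both end moments; the primary structure is a simply-supported span AB with redundants M_A and M_B.
On the primary (simply-supported) span, the end slopes from the loading are:
  at A: triangular load, peak 39: 7w₀L³/(360EI) = 48.53/EI
  at B: triangular load, peak 39: w₀L³/(45EI) = 55.47/EI
  at A: point load 14 at a = 2.4: Pab(L + b)/(6LEI) = 12.54/EI
  at B: point load 14 at a = 2.4: Pab(L + a)/(6LEI) = 14.34/EI
  θ_A0 = 61.08/EI,  θ_B0 = 69.8/EI
Flexibility coefficients: a unit moment at one end gives L/(3EI) there and L/(6EI) at the far end, so f₁₁ = f₂₂ = 1.333/EI and f₁₂ = f₂₁ = 0.6667/EI.
Compatibility — zero rotation at each built-in end:
  1.333 M_A + 0.6667 M_B = 61.08
  0.6667 M_A + 1.333 M_B = 69.8
Solving the pair gives M_A = 26.18 kN·m and M_B = 39.26 kN·m (hogging).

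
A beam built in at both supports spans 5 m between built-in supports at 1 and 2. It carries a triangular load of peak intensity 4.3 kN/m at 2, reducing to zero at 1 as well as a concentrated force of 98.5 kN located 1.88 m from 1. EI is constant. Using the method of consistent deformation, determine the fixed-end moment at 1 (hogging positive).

Take the two fixed-end moments M_1, M_2 as redundants; the released structure is the simple span 12.
Simple-span end rotations at 1 and 2 under the given loads:
  at 1: triangular load, peak 4.3: 7w₀L³/(360EI) = 10.45/EI
  at 2: triangular load, peak 4.3: w₀L³/(45EI) = 11.94/EI
  at 1: point load 98.5 at a = 1.88: Pab(L + b)/(6LEI) = 156.4/EI
  at 2: point load 98.5 at a = 1.88: Pab(L + a)/(6LEI) = 132.5/EI
  θ_10 = 166.8/EI,  θ_20 = 144.4/EI
Flexibility coefficients: a unit moment at one end gives L/(3EI) there and L/(6EI) at the far end, so f₁₁ = f₂₂ = 1.667/EI and f₁₂ = f₂₁ = 0.8333/EI.
Compatibility — zero rotation at each built-in end:
  1.667 M_1 + 0.8333 M_2 = 166.8
  0.8333 M_1 + 1.667 M_2 = 144.4
Solving the pair gives M_1 = 75.69 kN·m and M_2 = 48.82 kN·m (hogging).

M_1 = 75.69 kN·m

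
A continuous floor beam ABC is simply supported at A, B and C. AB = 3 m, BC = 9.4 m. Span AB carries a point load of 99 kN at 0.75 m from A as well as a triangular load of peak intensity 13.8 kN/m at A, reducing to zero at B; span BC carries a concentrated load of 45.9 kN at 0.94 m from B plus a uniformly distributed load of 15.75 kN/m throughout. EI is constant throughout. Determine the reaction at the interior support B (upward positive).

R_B = 221.7 kN

Release continuity at B by inserting a hinge; the redundant is the internal moment M_B. The primary structure is two simply-supported spans AB and BC.
End slopes at the hinge B, treating each span as simply supported:
  span AB: point load 99 at a = 0.75: Pab(L + a)/(6LEI) = 34.8/EI
  span AB: triangular load, peak 13.8: 7w₀L³/(360EI) = 7.245/EI
  span BC: point load 45.9 at a = 0.94: Pab(L + b)/(6LEI) = 115.6/EI
  span BC: UDL 15.75: wL³/(24EI) = 545.1/EI
  relative rotation θ_0 = (42.05 + 660.7)/EI = 702.7/EI
A unit hogging moment at B produces rotation L₁/(3EI) + L₂/(3EI) = 4.133/EI.
Slope continuity at B: θ_0 = M_B·4.133/EI, so M_B = 702.7/4.133 = 170 kN·m (hogging).
Span AB, ΣM about A with M_B applied at B: R_B^{AB}·3 = 94.95 + 170, so R_B^{AB} = 88.32 kN and R_A = 119.7 − 88.32 = 31.38 kN.
Span BC, ΣM about C: R_B^{BC}·9.4 = 1084 + 170, so R_B^{BC} = 133.4 kN and R_C = 193.9 − 133.4 = 60.53 kN.
R_B = 88.32 + 133.4 = 221.7 kN.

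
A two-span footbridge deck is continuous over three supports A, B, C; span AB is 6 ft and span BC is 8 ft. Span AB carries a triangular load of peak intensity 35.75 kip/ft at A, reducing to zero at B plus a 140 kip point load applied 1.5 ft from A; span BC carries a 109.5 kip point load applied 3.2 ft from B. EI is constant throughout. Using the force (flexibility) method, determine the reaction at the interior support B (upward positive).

Release continuity at B by inserting a hinge; the redundant is the internal moment M_B. The primary structure is two simply-supported spans AB and BC.
Discontinuity in slope at B on the released structure — sum the simple-span end rotations:
  span AB: triangular load, peak 35.75: 7w₀L³/(360EI) = 150.2/EI
  span AB: point load 140 at a = 1.5: Pab(L + a)/(6LEI) = 196.9/EI
  span BC: point load 109.5 at a = 3.2: Pab(L + b)/(6LEI) = 448.5/EI
  relative rotation θ_0 = (347 + 448.5)/EI = 795.5/EI
A unit hogging moment at B produces rotation L₁/(3EI) + L₂/(3EI) = 4.667/EI.
Slope continuity at B: θ_0 = M_B·4.667/EI, so M_B = 795.5/4.667 = 170.5 kip·ft (hogging).
Span AB, ΣM about A with M_B applied at B: R_B^{AB}·6 = 424.5 + 170.5, so R_B^{AB} = 99.16 kip and R_A = 247.2 − 99.16 = 148.1 kip.
Span BC, ΣM about C: R_B^{BC}·8 = 525.6 + 170.5, so R_B^{BC} = 87.01 kip and R_C = 109.5 − 87.01 = 22.49 kip.
R_B = 99.16 + 87.01 = 186.2 kip.

R_B = 186.2 kip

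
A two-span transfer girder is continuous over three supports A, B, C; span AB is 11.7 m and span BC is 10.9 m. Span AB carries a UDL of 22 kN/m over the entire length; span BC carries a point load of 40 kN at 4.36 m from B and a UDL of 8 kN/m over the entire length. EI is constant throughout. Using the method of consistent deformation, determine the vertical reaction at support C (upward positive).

Insert a hinge at B; M_B is the redundant, and each span becomes simply supported.
Rotations at B on the released spans (each span's end-slope, ×1/EI):
  span AB: UDL 22: wL³/(24EI) = 1468/EI
  span BC: point load 40 at a = 4.36: Pab(L + b)/(6LEI) = 304.2/EI
  span BC: UDL 8: wL³/(24EI) = 431.7/EI
  relative rotation θ_0 = (1468 + 735.8)/EI = 2204/EI
A unit hogging moment at B produces rotation L₁/(3EI) + L₂/(3EI) = 7.533/EI.
Slope continuity at B: θ_0 = M_B·7.533/EI, so M_B = 2204/7.533 = 292.6 kN·m (hogging).
Span BC, ΣM about C: R_B^{BC}·10.9 = 736.8 + 292.6, so R_B^{BC} = 94.44 kN and R_C = 127.2 − 94.44 = 32.76 kN.

R_C = 32.76 kN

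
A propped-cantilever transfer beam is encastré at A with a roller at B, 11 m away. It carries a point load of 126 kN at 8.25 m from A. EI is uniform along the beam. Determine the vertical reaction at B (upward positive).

Remove the prop at B; the released (primary) structure is a cantilever built in at A.
Deflection at B on the released cantilever, summing each load's contribution:
  point load 126 at a = 8.25: Pa²(3L − a)/(6EI) = 35375/EI
Tip deflection under a unit load at B: L³/(3EI) = 443.7/EI.
The prop prevents deflection at B: R_B = δ_0/δ_{BB} = 35375/443.7 = 79.73 kN.

R_B = 79.73 kN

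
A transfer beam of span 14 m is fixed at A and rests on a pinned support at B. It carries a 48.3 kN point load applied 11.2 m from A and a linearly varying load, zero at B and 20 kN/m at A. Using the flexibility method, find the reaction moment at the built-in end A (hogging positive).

Choose R_B as the redundant. The primary structure is the cantilever fixed at A.
Free-end deflection of the primary structure under the applied loading (downward +):
  point load 48.3 at a = 11.2: Pa²(3L − a)/(6EI) = 31102/EI
  triangular load, peak 20 at the fixed end: w₀L⁴/(30EI) = 25611/EI
  δ_0 = 56712/EI
Tip deflection under a unit load at B: L³/(3EI) = 914.7/EI.
Compatibility at B: δ_0 − R_B·δ_{BB} = 0, so R_B = 56712/914.7 = 62 kN.
Moment equilibrium about A: M_A = Σ(load moments about A) − R_B·L = 1194 − 62×14 = 326.2 kN·m.

M_A = 326.2 kN·m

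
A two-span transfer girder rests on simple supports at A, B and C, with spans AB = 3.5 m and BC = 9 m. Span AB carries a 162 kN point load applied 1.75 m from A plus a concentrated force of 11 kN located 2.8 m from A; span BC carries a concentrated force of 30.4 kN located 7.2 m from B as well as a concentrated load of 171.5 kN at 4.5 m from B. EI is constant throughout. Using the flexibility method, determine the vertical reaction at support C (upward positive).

Take M_B as the redundant. Released structure: two simple spans AB and BC with a hinge at B.
Discontinuity in slope at B on the released structure — sum the simple-span end rotations:
  span AB: point load 162 at a = 1.75: Pab(L + a)/(6LEI) = 124/EI
  span AB: point load 11 at a = 2.8: Pab(L + a)/(6LEI) = 6.468/EI
  span BC: point load 30.4 at a = 7.2: Pab(L + b)/(6LEI) = 78.8/EI
  span BC: point load 171.5 at a = 4.5: Pab(L + b)/(6LEI) = 868.2/EI
  relative rotation θ_0 = (130.5 + 947)/EI = 1078/EI
A unit hogging moment at B produces rotation L₁/(3EI) + L₂/(3EI) = 4.167/EI.
Slope continuity at B: θ_0 = M_B·4.167/EI, so M_B = 1078/4.167 = 258.6 kN·m (hogging).
Span BC, ΣM about C: R_B^{BC}·9 = 826.5 + 258.6, so R_B^{BC} = 120.6 kN and R_C = 201.9 − 120.6 = 81.34 kN.

R_C = 81.34 kN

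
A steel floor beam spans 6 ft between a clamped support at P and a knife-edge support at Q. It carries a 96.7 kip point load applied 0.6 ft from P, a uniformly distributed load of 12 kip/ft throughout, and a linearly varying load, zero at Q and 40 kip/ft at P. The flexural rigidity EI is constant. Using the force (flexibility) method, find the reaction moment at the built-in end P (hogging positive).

M_P = 199.6 kip·ft

Remove the prop at Q; the released (primary) structure is a cantilever built in at P.
Deflection at Q on the released cantilever, summing each load's contribution:
  point load 96.7 at a = 0.6: Pa²(3L − a)/(6EI) = 101/EI
  UDL 12: wL⁴/(8EI) = 1944/EI
  triangular load, peak 40 at the fixed end: w₀L⁴/(30EI) = 1728/EI
  δ_0 = 3773/EI
Tip deflection under a unit load at Q: L³/(3EI) = 72/EI.
Compatibility at Q: δ_0 − R_Q·δ_{QQ} = 0, so R_Q = 3773/72 = 52.4 kip.
Moment equilibrium about P: M_P = Σ(load moments about P) − R_Q·L = 514 − 52.4×6 = 199.6 kip·ft.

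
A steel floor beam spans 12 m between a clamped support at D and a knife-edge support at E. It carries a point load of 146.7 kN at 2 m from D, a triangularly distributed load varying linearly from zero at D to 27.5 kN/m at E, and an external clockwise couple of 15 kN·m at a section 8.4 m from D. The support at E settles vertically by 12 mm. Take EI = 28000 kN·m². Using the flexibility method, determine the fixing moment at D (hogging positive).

Remove the prop at E; the released (primary) structure is a cantilever built in at D.
Free-end deflection of the primary structure under the applied loading (downward +):
  point load 146.7 at a = 2: Pa²(3L − a)/(6EI) = 3325/EI
  triangular load, peak 27.5 at the free end: 11w₀L⁴/(120EI) = 52272/EI
  clockwise couple 15 at a = 8.4: M₀a(2L − a)/(2EI) = 982.8/EI
  δ_0 = 56580/EI
Flexibility coefficient — unit upward force at E: δ_{EE} = L³/(3EI) = 576/EI.
With EI = 28000 kN·m²: δ_0 = 2.0207 m and δ_{EE} = 0.020571 m/kN.
Compatibility — the beam at E must follow the support down by 0.012 m: δ_0 − R_E·δ_{EE} = 0.012, so R_E = (2.0207 − 0.012)/0.020571 = 97.65 kN.
Moment equilibrium about D: M_D = Σ(load moments about D) − R_E·L = 1628 − 97.65×12 = 456.7 kN·m.

M_D = 456.7 kN·m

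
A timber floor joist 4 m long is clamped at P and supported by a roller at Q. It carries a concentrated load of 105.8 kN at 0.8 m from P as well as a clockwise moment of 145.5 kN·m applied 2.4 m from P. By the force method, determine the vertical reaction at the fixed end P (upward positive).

Remove the prop at Q; the released (primary) structure is a cantilever built in at P.
Free-end deflection of the primary structure under the applied loading (downward +):
  point load 105.8 at a = 0.8: Pa²(3L − a)/(6EI) = 126.4/EI
  clockwise couple 145.5 at a = 2.4: M₀a(2L − a)/(2EI) = 977.8/EI
  δ_0 = 1104/EI
Tip deflection under a unit load at Q: L³/(3EI) = 21.33/EI.
The prop prevents deflection at Q: R_Q = δ_0/δ_{QQ} = 1104/21.33 = 51.76 kN.
Vertical equilibrium: R_P = ΣP − R_Q = 105.8 − 51.76 = 54.04 kN.

R_P = 54.04 kN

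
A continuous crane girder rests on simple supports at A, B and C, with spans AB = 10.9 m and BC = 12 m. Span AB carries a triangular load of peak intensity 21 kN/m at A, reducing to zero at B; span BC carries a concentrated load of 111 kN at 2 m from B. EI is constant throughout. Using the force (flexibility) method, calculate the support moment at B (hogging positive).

M_B = 158.1 kN·m

Take M_B as the redundant. Released structure: two simple spans AB and BC with a hinge at B.
Discontinuity in slope at B on the released structure — sum the simple-span end rotations:
  span AB: triangular load, peak 21: 7w₀L³/(360EI) = 528.8/EI
  span BC: point load 111 at a = 2: Pab(L + b)/(6LEI) = 678.3/EI
  relative rotation θ_0 = (528.8 + 678.3)/EI = 1207/EI
A unit hogging moment at B produces rotation L₁/(3EI) + L₂/(3EI) = 7.633/EI.
Compatibility: M_B·(L₁+L₂)/(3EI) = θ_0, giving M_B = 158.1 kN·m (hogging).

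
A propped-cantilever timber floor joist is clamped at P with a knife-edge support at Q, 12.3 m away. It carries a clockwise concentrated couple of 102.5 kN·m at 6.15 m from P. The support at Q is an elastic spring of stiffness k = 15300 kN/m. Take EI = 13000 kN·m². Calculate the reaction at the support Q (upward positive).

Choose R_Q as the redundant. The primary structure is the cantilever fixed at P.
Primary-structure tip deflection at Q by superposition:
  clockwise couple 102.5 at a = 6.15: M₀a(2L − a)/(2EI) = 5815/EI
Flexibility coefficient — unit upward force at Q: δ_{QQ} = L³/(3EI) = 620.3/EI.
With EI = 13000 kN·m²: δ_0 = 0.44732 m and δ_{QQ} = 0.047715 m/kN.
Compatibility — the spring shortens by R_Q/k under the reaction it provides: δ_0 − R_Q·δ_{QQ} = R_Q/k. With 1/k = 0.000065 m/kN, R_Q = δ_0 / (δ_{QQ} + 1/k) = 0.44732 / (0.047715 + 0.000065) = 9.362 kN.

R_Q = 9.362 kN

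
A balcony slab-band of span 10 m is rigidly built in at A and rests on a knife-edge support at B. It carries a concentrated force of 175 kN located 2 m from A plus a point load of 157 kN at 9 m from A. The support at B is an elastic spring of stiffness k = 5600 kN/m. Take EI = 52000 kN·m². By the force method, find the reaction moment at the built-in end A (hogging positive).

M_A = 368.6 kN·m

Take the reaction at B as the redundant and release it; the primary structure is a cantilever fixed at A.
Free-end deflection of the primary structure under the applied loading (downward +):
  point load 175 at a = 2: Pa²(3L − a)/(6EI) = 3267/EI
  point load 157 at a = 9: Pa²(3L − a)/(6EI) = 44510/EI
  δ_0 = 47776/EI
Tip deflection under a unit load at B: L³/(3EI) = 333.3/EI.
With EI = 52000 kN·m²: δ_0 = 0.91877 m and δ_{BB} = 0.00641 m/kN.
Compatibility — the spring shortens by R_B/k under the reaction it provides: δ_0 − R_B·δ_{BB} = R_B/k. With 1/k = 0.000179 m/kN, R_B = δ_0 / (δ_{BB} + 1/k) = 0.91877 / (0.00641 + 0.000179) = 139.4 kN.
Moment equilibrium about A: M_A = Σ(load moments about A) − R_B·L = 1763 − 139.4×10 = 368.6 kN·m.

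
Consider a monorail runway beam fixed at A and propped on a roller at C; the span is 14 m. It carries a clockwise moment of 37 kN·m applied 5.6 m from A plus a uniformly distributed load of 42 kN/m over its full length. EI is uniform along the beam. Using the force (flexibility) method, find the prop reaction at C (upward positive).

Release the roller at C. Primary structure: cantilever fixed at A.
Free-end deflection of the primary structure under the applied loading (downward +):
  clockwise couple 37 at a = 5.6: M₀a(2L − a)/(2EI) = 2321/EI
  UDL 42: wL⁴/(8EI) = 201684/EI
  δ_0 = 204005/EI
Flexibility coefficient — unit upward force at C: δ_{CC} = L³/(3EI) = 914.7/EI.
The prop prevents deflection at C: R_C = δ_0/δ_{CC} = 204005/914.7 = 223 kN.

R_C = 223 kN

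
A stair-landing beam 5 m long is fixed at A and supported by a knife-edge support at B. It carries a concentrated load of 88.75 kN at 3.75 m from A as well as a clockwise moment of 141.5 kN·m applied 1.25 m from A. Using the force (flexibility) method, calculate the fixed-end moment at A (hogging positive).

Choose R_B as the redundant. The primary structure is the cantilever fixed at A.
Deflection at B on the released cantilever, summing each load's contribution:
  point load 88.75 at a = 3.75: Pa²(3L − a)/(6EI) = 2340/EI
  clockwise couple 141.5 at a = 1.25: M₀a(2L − a)/(2EI) = 773.8/EI
  δ_0 = 3114/EI
Tip deflection under a unit load at B: L³/(3EI) = 41.67/EI.
The prop prevents deflection at B: R_B = δ_0/δ_{BB} = 3114/41.67 = 74.73 kN.
Moment equilibrium about A: M_A = Σ(load moments about A) − R_B·L = 474.3 − 74.73×5 = 100.6 kN·m.

M_A = 100.6 kN·m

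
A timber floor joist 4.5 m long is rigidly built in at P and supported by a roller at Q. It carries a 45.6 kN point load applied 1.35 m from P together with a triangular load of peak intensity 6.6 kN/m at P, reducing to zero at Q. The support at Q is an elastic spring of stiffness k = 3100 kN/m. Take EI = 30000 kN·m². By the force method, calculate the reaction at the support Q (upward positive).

R_Q = 6.454 kN

Take the reaction at Q as the redundant and release it; the primary structure is a cantilever fixed at P.
Deflection at Q on the released cantilever, summing each load's contribution:
  point load 45.6 at a = 1.35: Pa²(3L − a)/(6EI) = 168.3/EI
  triangular load, peak 6.6 at the fixed end: w₀L⁴/(30EI) = 90.21/EI
  δ_0 = 258.5/EI
Tip deflection under a unit load at Q: L³/(3EI) = 30.38/EI.
With EI = 30000 kN·m²: δ_0 = 0.008617 m and δ_{QQ} = 0.001012 m/kN.
Compatibility — the spring shortens by R_Q/k under the reaction it provides: δ_0 − R_Q·δ_{QQ} = R_Q/k. With 1/k = 0.000323 m/kN, R_Q = δ_0 / (δ_{QQ} + 1/k) = 0.008617 / (0.001012 + 0.000323) = 6.454 kN.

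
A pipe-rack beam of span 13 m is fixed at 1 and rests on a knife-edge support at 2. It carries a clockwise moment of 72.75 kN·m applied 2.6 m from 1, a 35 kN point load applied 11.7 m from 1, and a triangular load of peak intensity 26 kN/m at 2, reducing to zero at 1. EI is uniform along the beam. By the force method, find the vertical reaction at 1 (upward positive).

R_1 = 78.26 kN

Choose R_2 as the redundant. The primary structure is the cantilever fixed at 1.
Free-end deflection of the primary structure under the applied loading (downward +):
  clockwise couple 72.75 at a = 2.6: M₀a(2L − a)/(2EI) = 2213/EI
  point load 35 at a = 11.7: Pa²(3L − a)/(6EI) = 21800/EI
  triangular load, peak 26 at the free end: 11w₀L⁴/(120EI) = 68070/EI
  δ_0 = 92083/EI
Flexibility coefficient — unit upward force at 2: δ_{22} = L³/(3EI) = 732.3/EI.
The prop prevents deflection at 2: R_2 = δ_0/δ_{22} = 92083/732.3 = 125.7 kN.
Vertical equilibrium: R_1 = ΣP − R_2 = 204 − 125.7 = 78.26 kN.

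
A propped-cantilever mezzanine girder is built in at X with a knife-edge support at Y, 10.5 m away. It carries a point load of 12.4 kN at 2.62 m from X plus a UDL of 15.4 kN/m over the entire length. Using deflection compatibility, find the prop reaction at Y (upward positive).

R_Y = 61.7 kN

Remove the prop at Y; the released (primary) structure is a cantilever built in at X.
Free-end deflection of the primary structure under the applied loading (downward +):
  point load 12.4 at a = 2.62: Pa²(3L − a)/(6EI) = 409.7/EI
  UDL 15.4: wL⁴/(8EI) = 23398/EI
  δ_0 = 23808/EI
Tip deflection under a unit load at Y: L³/(3EI) = 385.9/EI.
Compatibility at Y: δ_0 − R_Y·δ_{YY} = 0, so R_Y = 23808/385.9 = 61.7 kN.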